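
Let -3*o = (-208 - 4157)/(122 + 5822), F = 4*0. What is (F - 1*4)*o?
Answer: -1455/1486 ≈ -0.97914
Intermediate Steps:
F = 0
o = 1455/5944 (o = -(-208 - 4157)/(3*(122 + 5822)) = -(-1455)/5944 = -⅓*(-4365/5944) = 1455/5944 ≈ 0.24478)
(F - 1*4)*o = (0 - 1*4)*(1455/5944) = (0 - 4)*(1455/5944) = -4*1455/5944 = -1455/1486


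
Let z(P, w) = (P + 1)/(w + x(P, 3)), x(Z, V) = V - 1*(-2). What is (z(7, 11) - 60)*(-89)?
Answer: 10591/2 ≈ 5295.5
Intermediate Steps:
x(Z, V) = 2 + V (x(Z, V) = V + 2 = 2 + V)
z(P, w) = (1 + P)/(5 + w) (z(P, w) = (P + 1)/(w + (2 + 3)) = (1 + P)/(w + 5) = (1 + P)/(5 + w))
(z(7, 11) - 60)*(-89) = ((1 + 7)/(5 + 11) - 60)*(-89) = (8/16 - 60)*(-89) = ((1/16)*8 - 60)*(-89) = (½ - 60)*(-89) = -119/2*(-89) = 10591/2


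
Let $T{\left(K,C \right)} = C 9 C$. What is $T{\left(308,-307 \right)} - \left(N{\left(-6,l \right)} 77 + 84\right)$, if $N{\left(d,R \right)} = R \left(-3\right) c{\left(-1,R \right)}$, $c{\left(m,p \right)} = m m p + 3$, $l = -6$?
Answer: $852315$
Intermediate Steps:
$c{\left(m,p \right)} = 3 + p m^{2}$ ($c{\left(m,p \right)} = m^{2} p + 3 = p m^{2} + 3 = 3 + p m^{2}$)
$T{\left(K,C \right)} = 9 C^{2}$ ($T{\left(K,C \right)} = 9 C C = 9 C^{2}$)
$N{\left(d,R \right)} = - 3 R \left(3 + R\right)$ ($N{\left(d,R \right)} = R \left(-3\right) \left(3 + R \left(-1\right)^{2}\right) = - 3 R \left(3 + R 1\right) = - 3 R \left(3 + R\right)$)
$T{\left(308,-307 \right)} - \left(N{\left(-6,l \right)} 77 + 84\right) = 9 \left(-307\right)^{2} - \left(\left(-3\right) \left(-6\right) \left(3 - 6\right) 77 + 84\right) = 9 \cdot 94249 - \left(\left(-3\right) \left(-6\right) \left(-3\right) 77 + 84\right) = 848241 - \left(\left(-54\right) 77 + 84\right) = 848241 - \left(-4158 + 84\right) = 848241 - -4074 = 848241 + 4074 = 852315$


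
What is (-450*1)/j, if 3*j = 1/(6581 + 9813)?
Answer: -22131900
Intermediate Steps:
j = 1/49182 (j = 1/(3*(6581 + 9813)) = (1/3)/16394 = (1/3)*(1/16394) = 1/49182 ≈ 2.0333e-5)
(-450*1)/j = (-450*1)/(1/49182) = -450*49182 = -22131900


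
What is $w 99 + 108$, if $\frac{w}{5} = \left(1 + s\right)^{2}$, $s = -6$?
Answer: $12483$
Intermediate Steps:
$w = 125$ ($w = 5 \left(1 - 6\right)^{2} = 5 \left(-5\right)^{2} = 5 \cdot 25 = 125$)
$w 99 + 108 = 125 \cdot 99 + 108 = 12375 + 108 = 12483$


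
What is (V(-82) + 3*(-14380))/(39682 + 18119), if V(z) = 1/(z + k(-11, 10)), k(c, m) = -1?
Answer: -3580621/4797483 ≈ -0.74635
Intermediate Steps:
V(z) = 1/(-1 + z) (V(z) = 1/(z - 1) = 1/(-1 + z))
(V(-82) + 3*(-14380))/(39682 + 18119) = (1/(-1 - 82) + 3*(-14380))/(39682 + 18119) = (1/(-83) - 43140)/57801 = (-1/83 - 43140)*(1/57801) = -3580621/83*1/57801 = -3580621/4797483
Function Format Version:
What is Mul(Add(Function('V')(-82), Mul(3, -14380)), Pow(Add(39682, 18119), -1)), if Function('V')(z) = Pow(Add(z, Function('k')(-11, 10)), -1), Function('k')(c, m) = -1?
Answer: Rational(-3580621, 4797483) ≈ -0.74635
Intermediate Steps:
Function('V')(z) = Pow(Add(-1, z), -1) (Function('V')(z) = Pow(Add(z, -1), -1) = Pow(Add(-1, z), -1))
Mul(Add(Function('V')(-82), Mul(3, -14380)), Pow(Add(39682, 18119), -1)) = Mul(Add(Pow(Add(-1, -82), -1), Mul(3, -14380)), Pow(Add(39682, 18119), -1)) = Mul(Add(Pow(-83, -1), -43140), Pow(57801, -1)) = Mul(Add(Rational(-1, 83), -43140), Rational(1, 57801)) = Mul(Rational(-3580621, 83), Rational(1, 57801)) = Rational(-3580621, 4797483)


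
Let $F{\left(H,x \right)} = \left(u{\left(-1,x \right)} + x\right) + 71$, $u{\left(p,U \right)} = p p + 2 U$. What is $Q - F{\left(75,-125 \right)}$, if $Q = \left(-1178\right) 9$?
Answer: $-10299$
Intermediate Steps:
$u{\left(p,U \right)} = p^{2} + 2 U$
$F{\left(H,x \right)} = 72 + 3 x$ ($F{\left(H,x \right)} = \left(\left(\left(-1\right)^{2} + 2 x\right) + x\right) + 71 = \left(\left(1 + 2 x\right) + x\right) + 71 = \left(1 + 3 x\right) + 71 = 72 + 3 x$)
$Q = -10602$
$Q - F{\left(75,-125 \right)} = -10602 - \left(72 + 3 \left(-125\right)\right) = -10602 - \left(72 - 375\right) = -10602 - -303 = -10602 + 303 = -10299$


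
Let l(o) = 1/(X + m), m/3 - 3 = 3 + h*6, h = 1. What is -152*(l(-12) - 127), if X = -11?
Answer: 482448/25 ≈ 19298.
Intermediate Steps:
m = 36 (m = 9 + 3*(3 + 1*6) = 9 + 3*(3 + 6) = 9 + 3*9 = 9 + 27 = 36)
l(o) = 1/25 (l(o) = 1/(-11 + 36) = 1/25)
-152*(l(-12) - 127) = -152*(1/25 - 127) = -152*(-3174/25) = 482448/25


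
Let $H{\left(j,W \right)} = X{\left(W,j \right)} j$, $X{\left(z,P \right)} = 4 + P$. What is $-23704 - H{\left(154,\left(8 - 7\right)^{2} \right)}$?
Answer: $-48036$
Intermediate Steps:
$H{\left(j,W \right)} = j \left(4 + j\right)$ ($H{\left(j,W \right)} = \left(4 + j\right) j = j \left(4 + j\right)$)
$-23704 - H{\left(154,\left(8 - 7\right)^{2} \right)} = -23704 - 154 \left(4 + 154\right) = -23704 - 154 \cdot 158 = -23704 - 24332 = -48036$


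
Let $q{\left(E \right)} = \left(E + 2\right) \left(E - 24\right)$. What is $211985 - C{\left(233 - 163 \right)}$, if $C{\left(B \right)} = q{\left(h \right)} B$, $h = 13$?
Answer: $223535$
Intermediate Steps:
$q{\left(E \right)} = \left(-24 + E\right) \left(2 + E\right)$ ($q{\left(E \right)} = \left(2 + E\right) \left(-24 + E\right) = \left(-24 + E\right) \left(2 + E\right)$)
$C{\left(B \right)} = - 165 B$ ($C{\left(B \right)} = \left(-48 + 13^{2} - 286\right) B = \left(-48 + 169 - 286\right) B = - 165 B$)
$211985 - C{\left(233 - 163 \right)} = 211985 - - 165 \left(233 - 163\right) = 211985 - \left(-165\right) 70 = 211985 - -11550 = 211985 + 11550 = 223535$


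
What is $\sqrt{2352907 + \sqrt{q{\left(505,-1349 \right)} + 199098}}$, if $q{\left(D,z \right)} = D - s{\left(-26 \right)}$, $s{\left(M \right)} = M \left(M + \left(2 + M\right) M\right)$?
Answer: $\sqrt{2352907 + \sqrt{215151}} \approx 1534.1$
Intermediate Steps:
$s{\left(M \right)} = M \left(M + M \left(2 + M\right)\right)$
$q{\left(D,z \right)} = 15548 + D$ ($q{\left(D,z \right)} = D - \left(-26\right)^{2} \left(3 - 26\right) = D - 676 \left(-23\right) = D - -15548 = D + 15548 = 15548 + D$)
$\sqrt{2352907 + \sqrt{q{\left(505,-1349 \right)} + 199098}} = \sqrt{2352907 + \sqrt{\left(15548 + 505\right) + 199098}} = \sqrt{2352907 + \sqrt{16053 + 199098}} = \sqrt{2352907 + \sqrt{215151}}$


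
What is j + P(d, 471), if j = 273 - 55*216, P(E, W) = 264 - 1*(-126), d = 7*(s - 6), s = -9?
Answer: -11217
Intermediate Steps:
d = -105 (d = 7*(-9 - 6) = 7*(-15) = -105)
P(E, W) = 390 (P(E, W) = 264 + 126 = 390)
j = -11607 (j = 273 - 11880 = -11607)
j + P(d, 471) = -11607 + 390 = -11217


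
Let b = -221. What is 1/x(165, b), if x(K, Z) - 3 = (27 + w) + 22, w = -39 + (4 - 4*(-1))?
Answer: 1/21 ≈ 0.047619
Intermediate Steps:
w = -31 (w = -39 + (4 + 4) = -39 + 8 = -31)
x(K, Z) = 21 (x(K, Z) = 3 + ((27 - 31) + 22) = 3 + (-4 + 22) = 3 + 18 = 21)
1/x(165, b) = 1/21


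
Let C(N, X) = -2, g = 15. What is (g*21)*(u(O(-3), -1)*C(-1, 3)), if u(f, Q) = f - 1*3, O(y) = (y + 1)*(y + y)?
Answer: -5670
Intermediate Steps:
O(y) = 2*y*(1 + y) (O(y) = (1 + y)*(2*y) = 2*y*(1 + y))
u(f, Q) = -3 + f (u(f, Q) = f - 3 = -3 + f)
(g*21)*(u(O(-3), -1)*C(-1, 3)) = (15*21)*((-3 + 2*(-3)*(1 - 3))*(-2)) = 315*((-3 + 2*(-3)*(-2))*(-2)) = 315*((-3 + 12)*(-2)) = 315*(9*(-2)) = 315*(-18) = -5670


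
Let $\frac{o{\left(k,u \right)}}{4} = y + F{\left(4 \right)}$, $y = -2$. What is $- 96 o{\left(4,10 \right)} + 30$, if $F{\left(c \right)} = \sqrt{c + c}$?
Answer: $798 - 768 \sqrt{2} \approx -288.12$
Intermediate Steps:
$F{\left(c \right)} = \sqrt{2} \sqrt{c}$ ($F{\left(c \right)} = \sqrt{2 c} = \sqrt{2} \sqrt{c}$)
$o{\left(k,u \right)} = -8 + 8 \sqrt{2}$ ($o{\left(k,u \right)} = 4 \left(-2 + \sqrt{2} \sqrt{4}\right) = 4 \left(-2 + \sqrt{2} \cdot 2\right) = 4 \left(-2 + 2 \sqrt{2}\right) = -8 + 8 \sqrt{2}$)
$- 96 o{\left(4,10 \right)} + 30 = - 96 \left(-8 + 8 \sqrt{2}\right) + 30 = \left(768 - 768 \sqrt{2}\right) + 30 = 798 - 768 \sqrt{2}$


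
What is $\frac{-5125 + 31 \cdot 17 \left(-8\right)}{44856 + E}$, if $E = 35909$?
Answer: $- \frac{9341}{80765} \approx -0.11566$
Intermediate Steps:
$\frac{-5125 + 31 \cdot 17 \left(-8\right)}{44856 + E} = \frac{-5125 + 31 \cdot 17 \left(-8\right)}{44856 + 35909} = \frac{-5125 + 527 \left(-8\right)}{80765} = \left(-5125 - 4216\right) \frac{1}{80765} = \left(-9341\right) \frac{1}{80765} = - \frac{9341}{80765}$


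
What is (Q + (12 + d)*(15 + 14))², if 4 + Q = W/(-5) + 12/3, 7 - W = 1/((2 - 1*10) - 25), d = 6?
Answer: 7378466404/27225 ≈ 2.7102e+5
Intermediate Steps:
W = 232/33 (W = 7 - 1/((2 - 1*10) - 25) = 7 - 1/((2 - 10) - 25) = 7 - 1/(-8 - 25) = 7 - 1/(-33) = 7 - 1*(-1/33) = 7 + 1/33 = 232/33 ≈ 7.0303)
Q = -232/165 (Q = -4 + ((232/33)/(-5) + 12/3) = -4 + ((232/33)*(-⅕) + 12*(⅓)) = -4 + (-232/165 + 4) = -4 + 428/165 = -232/165 ≈ -1.4061)
(Q + (12 + d)*(15 + 14))² = (-232/165 + (12 + 6)*(15 + 14))² = (-232/165 + 18*29)² = (-232/165 + 522)² = (85898/165)² = 7378466404/27225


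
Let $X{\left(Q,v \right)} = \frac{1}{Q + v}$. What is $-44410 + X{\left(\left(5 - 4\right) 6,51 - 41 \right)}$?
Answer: $- \frac{710559}{16} \approx -44410.0$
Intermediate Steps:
$-44410 + X{\left(\left(5 - 4\right) 6,51 - 41 \right)} = -44410 + \frac{1}{\left(5 - 4\right) 6 + \left(51 - 41\right)} = -44410 + \frac{1}{1 \cdot 6 + 10} = -44410 + \frac{1}{6 + 10} = -44410 + \frac{1}{16} = - \frac{710559}{16}$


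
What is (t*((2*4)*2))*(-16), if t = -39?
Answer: 9984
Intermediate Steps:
(t*((2*4)*2))*(-16) = -39*2*4*2*(-16) = -312*2*(-16) = -39*16*(-16) = -624*(-16) = 9984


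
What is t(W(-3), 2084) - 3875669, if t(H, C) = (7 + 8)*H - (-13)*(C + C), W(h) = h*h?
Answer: -3821350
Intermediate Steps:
W(h) = h**2
t(H, C) = 15*H + 26*C (t(H, C) = 15*H - (-13)*2*C = 15*H - (-26)*C = 15*H + 26*C)
t(W(-3), 2084) - 3875669 = (15*(-3)**2 + 26*2084) - 3875669 = (15*9 + 54184) - 3875669 = (135 + 54184) - 3875669 = 54319 - 3875669 = -3821350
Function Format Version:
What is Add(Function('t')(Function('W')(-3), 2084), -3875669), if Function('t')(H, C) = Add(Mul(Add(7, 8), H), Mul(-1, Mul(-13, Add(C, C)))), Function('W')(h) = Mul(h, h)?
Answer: -3821350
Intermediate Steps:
Function('W')(h) = Pow(h, 2)
Function('t')(H, C) = Add(Mul(15, H), Mul(26, C)) (Function('t')(H, C) = Add(Mul(15, H), Mul(-1, Mul(-13, Mul(2, C)))) = Add(Mul(15, H), Mul(-1, Mul(-26, C))) = Add(Mul(15, H), Mul(26, C)))
Add(Function('t')(Function('W')(-3), 2084), -3875669) = Add(Add(Mul(15, Pow(-3, 2)), Mul(26, 2084)), -3875669) = Add(Add(Mul(15, 9), 54184), -3875669) = Add(Add(135, 54184), -3875669) = Add(54319, -3875669) = -3821350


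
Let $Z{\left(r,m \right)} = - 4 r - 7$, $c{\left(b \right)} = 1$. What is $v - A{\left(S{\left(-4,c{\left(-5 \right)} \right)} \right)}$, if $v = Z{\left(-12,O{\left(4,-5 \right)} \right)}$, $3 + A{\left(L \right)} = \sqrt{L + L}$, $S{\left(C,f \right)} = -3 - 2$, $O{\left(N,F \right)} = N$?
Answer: $44 - i \sqrt{10} \approx 44.0 - 3.1623 i$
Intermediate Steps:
$Z{\left(r,m \right)} = -7 - 4 r$
$S{\left(C,f \right)} = -5$ ($S{\left(C,f \right)} = -3 - 2 = -5$)
$A{\left(L \right)} = -3 + \sqrt{2} \sqrt{L}$ ($A{\left(L \right)} = -3 + \sqrt{L + L} = -3 + \sqrt{2 L} = -3 + \sqrt{2} \sqrt{L}$)
$v = 41$ ($v = -7 - -48 = -7 + 48 = 41$)
$v - A{\left(S{\left(-4,c{\left(-5 \right)} \right)} \right)} = 41 - \left(-3 + \sqrt{2} \sqrt{-5}\right) = 41 - \left(-3 + \sqrt{2} i \sqrt{5}\right) = 41 - \left(-3 + i \sqrt{10}\right) = 41 + \left(3 - i \sqrt{10}\right) = 44 - i \sqrt{10}$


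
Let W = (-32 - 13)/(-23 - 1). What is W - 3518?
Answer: -28129/8 ≈ -3516.1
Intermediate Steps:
W = 15/8 (W = -45/(-24) = -45*(-1/24) = 15/8 ≈ 1.8750)
W - 3518 = 15/8 - 3518 = -28129/8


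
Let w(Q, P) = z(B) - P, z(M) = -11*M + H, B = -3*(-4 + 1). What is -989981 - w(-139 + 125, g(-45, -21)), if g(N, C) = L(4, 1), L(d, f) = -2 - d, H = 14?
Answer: -989902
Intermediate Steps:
g(N, C) = -6 (g(N, C) = -2 - 1*4 = -2 - 4 = -6)
B = 9 (B = -3*(-3) = 9)
z(M) = 14 - 11*M (z(M) = -11*M + 14 = 14 - 11*M)
w(Q, P) = -85 - P (w(Q, P) = (14 - 11*9) - P = (14 - 99) - P = -85 - P)
-989981 - w(-139 + 125, g(-45, -21)) = -989981 - (-85 - 1*(-6)) = -989981 - (-85 + 6) = -989981 - 1*(-79) = -989981 + 79 = -989902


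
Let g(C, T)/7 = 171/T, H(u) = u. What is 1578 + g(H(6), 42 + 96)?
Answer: 72987/46 ≈ 1586.7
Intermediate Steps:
g(C, T) = 1197/T (g(C, T) = 7*(171/T) = 1197/T)
1578 + g(H(6), 42 + 96) = 1578 + 1197/(42 + 96) = 1578 + 1197/138 = 1578 + 1197*(1/138) = 1578 + 399/46 = 72987/46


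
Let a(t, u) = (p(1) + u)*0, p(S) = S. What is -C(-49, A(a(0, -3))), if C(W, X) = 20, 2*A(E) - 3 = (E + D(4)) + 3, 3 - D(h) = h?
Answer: -20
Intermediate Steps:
D(h) = 3 - h
a(t, u) = 0 (a(t, u) = (1 + u)*0 = 0)
A(E) = 5/2 + E/2 (A(E) = 3/2 + ((E + (3 - 1*4)) + 3)/2 = 3/2 + ((E + (3 - 4)) + 3)/2 = 3/2 + ((E - 1) + 3)/2 = 3/2 + ((-1 + E) + 3)/2 = 3/2 + (2 + E)/2 = 3/2 + (1 + E/2) = 5/2 + E/2)
-C(-49, A(a(0, -3))) = -1*20 = -20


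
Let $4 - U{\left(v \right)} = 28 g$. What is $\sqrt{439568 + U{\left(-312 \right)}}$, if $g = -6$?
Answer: $6 \sqrt{12215} \approx 663.13$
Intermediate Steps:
$U{\left(v \right)} = 172$ ($U{\left(v \right)} = 4 - 28 \left(-6\right) = 4 - -168 = 4 + 168 = 172$)
$\sqrt{439568 + U{\left(-312 \right)}} = \sqrt{439568 + 172} = \sqrt{439740} = 6 \sqrt{12215}$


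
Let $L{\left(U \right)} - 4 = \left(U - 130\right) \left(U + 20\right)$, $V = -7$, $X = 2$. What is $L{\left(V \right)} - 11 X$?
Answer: $-1799$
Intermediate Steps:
$L{\left(U \right)} = 4 + \left(-130 + U\right) \left(20 + U\right)$ ($L{\left(U \right)} = 4 + \left(U - 130\right) \left(U + 20\right) = 4 + \left(-130 + U\right) \left(20 + U\right)$)
$L{\left(V \right)} - 11 X = \left(-2596 + \left(-7\right)^{2} - -770\right) - 11 \cdot 2 = \left(-2596 + 49 + 770\right) - 22 = -1777 - 22 = -1799$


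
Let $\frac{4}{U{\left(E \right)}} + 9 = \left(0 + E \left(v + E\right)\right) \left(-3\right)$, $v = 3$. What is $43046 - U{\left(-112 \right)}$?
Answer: $\frac{1576904122}{36633} \approx 43046.0$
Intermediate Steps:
$U{\left(E \right)} = \frac{4}{-9 - 3 E \left(3 + E\right)}$ ($U{\left(E \right)} = \frac{4}{-9 + \left(0 + E \left(3 + E\right)\right) \left(-3\right)} = \frac{4}{-9 + E \left(3 + E\right) \left(-3\right)} = \frac{4}{-9 - 3 E \left(3 + E\right)}$)
$43046 - U{\left(-112 \right)} = 43046 - - \frac{4}{9 + 3 \left(-112\right)^{2} + 9 \left(-112\right)} = 43046 - - \frac{4}{9 + 3 \cdot 12544 - 1008} = 43046 - - \frac{4}{9 + 37632 - 1008} = 43046 - - \frac{4}{36633} = 43046 + \frac{4}{36633} = \frac{1576904122}{36633}$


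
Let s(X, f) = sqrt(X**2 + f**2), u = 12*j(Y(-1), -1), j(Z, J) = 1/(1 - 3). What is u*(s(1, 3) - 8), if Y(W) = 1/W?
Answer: 48 - 6*sqrt(10) ≈ 29.026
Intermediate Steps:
Y(W) = 1/W
j(Z, J) = -1/2 (j(Z, J) = 1/(-2) = -1/2)
u = -6 (u = 12*(-1/2) = -6)
u*(s(1, 3) - 8) = -6*(sqrt(1**2 + 3**2) - 8) = -6*(sqrt(1 + 9) - 8) = -6*(sqrt(10) - 8) = -6*(-8 + sqrt(10)) = 48 - 6*sqrt(10)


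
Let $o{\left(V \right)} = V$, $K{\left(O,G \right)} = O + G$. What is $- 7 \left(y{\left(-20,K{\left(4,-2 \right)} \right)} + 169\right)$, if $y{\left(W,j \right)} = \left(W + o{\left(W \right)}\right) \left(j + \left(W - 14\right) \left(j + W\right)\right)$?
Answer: $170737$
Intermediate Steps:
$K{\left(O,G \right)} = G + O$
$y{\left(W,j \right)} = 2 W \left(j + \left(-14 + W\right) \left(W + j\right)\right)$ ($y{\left(W,j \right)} = \left(W + W\right) \left(j + \left(W - 14\right) \left(j + W\right)\right) = 2 W \left(j + \left(-14 + W\right) \left(W + j\right)\right)$)
$- 7 \left(y{\left(-20,K{\left(4,-2 \right)} \right)} + 169\right) = - 7 \left(2 \left(-20\right) \left(\left(-20\right)^{2} - -280 - 13 \left(-2 + 4\right) - 20 \left(-2 + 4\right)\right) + 169\right) = - 7 \left(2 \left(-20\right) \left(400 + 280 - 26 - 40\right) + 169\right) = - 7 \left(2 \left(-20\right) 614 + 169\right) = - 7 \left(-24560 + 169\right) = \left(-7\right) \left(-24391\right) = 170737$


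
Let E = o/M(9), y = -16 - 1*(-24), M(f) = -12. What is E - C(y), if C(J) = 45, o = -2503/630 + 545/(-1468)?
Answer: -247697923/5549040 ≈ -44.638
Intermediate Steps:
o = -2008877/462420 (o = -2503*1/630 + 545*(-1/1468) = -2503/630 - 545/1468 = -2008877/462420 ≈ -4.3443)
y = 8 (y = -16 + 24 = 8)
E = 2008877/5549040 (E = -2008877/462420/(-12) = -2008877/462420*(-1/12) = 2008877/5549040 ≈ 0.36202)
E - C(y) = 2008877/5549040 - 1*45 = 2008877/5549040 - 45 = -247697923/5549040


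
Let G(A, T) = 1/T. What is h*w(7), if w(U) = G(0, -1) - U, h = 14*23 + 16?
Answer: -2704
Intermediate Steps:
h = 338 (h = 322 + 16 = 338)
w(U) = -1 - U (w(U) = 1/(-1) - U = -1 - U)
h*w(7) = 338*(-1 - 1*7) = 338*(-1 - 7) = 338*(-8) = -2704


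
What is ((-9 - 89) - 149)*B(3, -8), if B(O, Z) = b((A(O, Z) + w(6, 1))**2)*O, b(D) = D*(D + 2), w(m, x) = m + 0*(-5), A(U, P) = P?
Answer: -17784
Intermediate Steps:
w(m, x) = m (w(m, x) = m + 0 = m)
b(D) = D*(2 + D)
B(O, Z) = O*(6 + Z)**2*(2 + (6 + Z)**2) (B(O, Z) = ((Z + 6)**2*(2 + (Z + 6)**2))*O = ((6 + Z)**2*(2 + (6 + Z)**2))*O = O*(6 + Z)**2*(2 + (6 + Z)**2))
((-9 - 89) - 149)*B(3, -8) = ((-9 - 89) - 149)*(3*(6 - 8)**2*(2 + (6 - 8)**2)) = (-98 - 149)*(3*(-2)**2*(2 + (-2)**2)) = -741*4*(2 + 4) = -741*4*6 = -247*72 = -17784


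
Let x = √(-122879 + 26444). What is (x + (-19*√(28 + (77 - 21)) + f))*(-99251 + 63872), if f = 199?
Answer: -7040421 + 1344402*√21 - 106137*I*√10715 ≈ -8.796e+5 - 1.0987e+7*I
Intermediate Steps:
x = 3*I*√10715 (x = √(-96435) = 3*I*√10715 ≈ 310.54*I)
(x + (-19*√(28 + (77 - 21)) + f))*(-99251 + 63872) = (3*I*√10715 + (-19*√(28 + (77 - 21)) + 199))*(-99251 + 63872) = (3*I*√10715 + (-19*√(28 + 56) + 199))*(-35379) = (3*I*√10715 + (-38*√21 + 199))*(-35379) = (3*I*√10715 + (199 - 38*√21))*(-35379) = (199 - 38*√21 + 3*I*√10715)*(-35379) = -7040421 + 1344402*√21 - 106137*I*√10715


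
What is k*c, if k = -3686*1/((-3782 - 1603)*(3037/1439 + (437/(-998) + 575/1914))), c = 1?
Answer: 844320537874/2433731459135 ≈ 0.34692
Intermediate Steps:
k = 844320537874/2433731459135 (k = -3686*(-1/(5385*(3037*(1/1439) + (437*(-1/998) + 575*(1/1914))))) = -3686*(-1/(5385*(3037/1439 + (-437/998 + 575/1914)))) = -3686*(-1/(5385*(3037/1439 - 65642/477543))) = -3686/((1355839253/687184377)*(-5385)) = -3686/(-2433731459135/229061459) = -3686*(-229061459/2433731459135) = 844320537874/2433731459135 ≈ 0.34692)
k*c = (844320537874/2433731459135)*1 = 844320537874/2433731459135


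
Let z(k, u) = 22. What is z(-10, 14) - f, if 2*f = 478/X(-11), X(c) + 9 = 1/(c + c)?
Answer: 9636/199 ≈ 48.422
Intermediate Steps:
X(c) = -9 + 1/(2*c) (X(c) = -9 + 1/(c + c) = -9 + 1/(2*c))
f = -5258/199 (f = (478/(-9 + (1/2)/(-11)))/2 = (478/(-9 + (1/2)*(-1/11)))/2 = (478/(-9 - 1/22))/2 = (478/(-199/22))/2 = (478*(-22/199))/2 = (1/2)*(-10516/199) = -5258/199 ≈ -26.422)
z(-10, 14) - f = 22 - 1*(-5258/199) = 22 + 5258/199 = 9636/199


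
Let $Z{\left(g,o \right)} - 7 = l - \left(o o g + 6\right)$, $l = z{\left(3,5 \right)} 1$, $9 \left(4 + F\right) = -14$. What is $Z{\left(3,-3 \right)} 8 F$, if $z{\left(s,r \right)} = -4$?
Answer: $\frac{4000}{3} \approx 1333.3$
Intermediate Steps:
$F = - \frac{50}{9}$ ($F = -4 + \frac{1}{9} \left(-14\right) = -4 - \frac{14}{9} = - \frac{50}{9} \approx -5.5556$)
$l = -4$ ($l = \left(-4\right) 1 = -4$)
$Z{\left(g,o \right)} = -3 - g o^{2}$ ($Z{\left(g,o \right)} = 7 - \left(10 + o o g\right) = 7 - \left(10 + o^{2} g\right) = 7 - \left(10 + g o^{2}\right) = -3 - g o^{2}$)
$Z{\left(3,-3 \right)} 8 F = \left(-3 - 3 \left(-3\right)^{2}\right) 8 \left(- \frac{50}{9}\right) = \left(-3 - 3 \cdot 9\right) 8 \left(- \frac{50}{9}\right) = \left(-3 - 27\right) 8 \left(- \frac{50}{9}\right) = \left(-30\right) 8 \left(- \frac{50}{9}\right) = \left(-240\right) \left(- \frac{50}{9}\right) = \frac{4000}{3}$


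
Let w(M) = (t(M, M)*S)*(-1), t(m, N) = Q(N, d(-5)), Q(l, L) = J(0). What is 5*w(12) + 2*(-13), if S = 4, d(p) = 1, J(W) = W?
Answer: -26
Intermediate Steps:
Q(l, L) = 0
t(m, N) = 0
w(M) = 0 (w(M) = (0*4)*(-1) = 0*(-1) = 0)
5*w(12) + 2*(-13) = 5*0 + 2*(-13) = 0 - 26 = -26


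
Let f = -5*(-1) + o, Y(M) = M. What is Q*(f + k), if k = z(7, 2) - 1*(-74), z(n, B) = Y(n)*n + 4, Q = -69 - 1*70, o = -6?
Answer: -17514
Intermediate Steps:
f = -1 (f = -5*(-1) - 6 = 5 - 6 = -1)
Q = -139 (Q = -69 - 70 = -139)
z(n, B) = 4 + n² (z(n, B) = n*n + 4 = n² + 4 = 4 + n²)
k = 127 (k = (4 + 7²) - 1*(-74) = (4 + 49) + 74 = 53 + 74 = 127)
Q*(f + k) = -139*(-1 + 127) = -139*126 = -17514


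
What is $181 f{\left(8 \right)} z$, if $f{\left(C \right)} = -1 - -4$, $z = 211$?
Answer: $114573$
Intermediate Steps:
$f{\left(C \right)} = 3$ ($f{\left(C \right)} = -1 + 4 = 3$)
$181 f{\left(8 \right)} z = 181 \cdot 3 \cdot 211 = 543 \cdot 211 = 114573$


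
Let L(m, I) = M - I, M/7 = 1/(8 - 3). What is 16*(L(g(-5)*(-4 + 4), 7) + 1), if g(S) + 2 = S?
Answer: -368/5 ≈ -73.600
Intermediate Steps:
g(S) = -2 + S
M = 7/5 (M = 7/(8 - 3) = 7/5 ≈ 1.4000)
L(m, I) = 7/5 - I
16*(L(g(-5)*(-4 + 4), 7) + 1) = 16*((7/5 - 1*7) + 1) = 16*((7/5 - 7) + 1) = 16*(-28/5 + 1) = 16*(-23/5) = -368/5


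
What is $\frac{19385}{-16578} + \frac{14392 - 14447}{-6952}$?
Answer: $- \frac{6084215}{5238648} \approx -1.1614$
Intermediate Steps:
$\frac{19385}{-16578} + \frac{14392 - 14447}{-6952} = 19385 \left(- \frac{1}{16578}\right) - - \frac{5}{632} = - \frac{19385}{16578} + \frac{5}{632} = - \frac{6084215}{5238648}$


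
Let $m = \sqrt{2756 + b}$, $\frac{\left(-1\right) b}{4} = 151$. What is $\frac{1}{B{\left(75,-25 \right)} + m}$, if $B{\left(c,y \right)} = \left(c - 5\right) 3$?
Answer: $\frac{105}{20974} - \frac{\sqrt{538}}{20974} \approx 0.0039003$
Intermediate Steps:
$b = -604$ ($b = \left(-4\right) 151 = -604$)
$B{\left(c,y \right)} = -15 + 3 c$ ($B{\left(c,y \right)} = \left(-5 + c\right) 3 = -15 + 3 c$)
$m = 2 \sqrt{538}$ ($m = \sqrt{2756 - 604} = \sqrt{2152} = 2 \sqrt{538} \approx 46.39$)
$\frac{1}{B{\left(75,-25 \right)} + m} = \frac{1}{\left(-15 + 3 \cdot 75\right) + 2 \sqrt{538}} = \frac{1}{\left(-15 + 225\right) + 2 \sqrt{538}} = \frac{1}{210 + 2 \sqrt{538}}$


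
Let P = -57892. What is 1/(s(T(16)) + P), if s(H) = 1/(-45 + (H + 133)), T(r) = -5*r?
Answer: -8/463135 ≈ -1.7274e-5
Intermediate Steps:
s(H) = 1/(88 + H) (s(H) = 1/(-45 + (133 + H)) = 1/(88 + H))
1/(s(T(16)) + P) = 1/(1/(88 - 5*16) - 57892) = 1/(1/(88 - 80) - 57892) = 1/(1/8 - 57892) = 1/(⅛ - 57892) = 1/(-463135/8) = -8/463135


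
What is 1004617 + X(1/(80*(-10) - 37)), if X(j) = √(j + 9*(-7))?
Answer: 1004617 + 2*I*√1226019/279 ≈ 1.0046e+6 + 7.9373*I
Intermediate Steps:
X(j) = √(-63 + j) (X(j) = √(j - 63) = √(-63 + j))
1004617 + X(1/(80*(-10) - 37)) = 1004617 + √(-63 + 1/(80*(-10) - 37)) = 1004617 + √(-63 + 1/(-800 - 37)) = 1004617 + √(-63 + 1/(-837)) = 1004617 + √(-63 - 1/837) = 1004617 + √(-52732/837) = 1004617 + 2*I*√1226019/279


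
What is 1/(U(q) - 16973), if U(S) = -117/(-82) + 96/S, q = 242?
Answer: -9922/168388013 ≈ -5.8923e-5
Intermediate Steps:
U(S) = 117/82 + 96/S (U(S) = -117*(-1/82) + 96/S = 117/82 + 96/S)
1/(U(q) - 16973) = 1/((117/82 + 96/242) - 16973) = 1/((117/82 + 96*(1/242)) - 16973) = 1/((117/82 + 48/121) - 16973) = 1/(18093/9922 - 16973) = 1/(-168388013/9922) = -9922/168388013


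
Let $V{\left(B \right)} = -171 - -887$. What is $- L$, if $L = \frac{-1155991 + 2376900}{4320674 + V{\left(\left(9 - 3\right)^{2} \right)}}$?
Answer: $- \frac{1220909}{4321390} \approx -0.28253$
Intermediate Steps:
$V{\left(B \right)} = 716$ ($V{\left(B \right)} = -171 + 887 = 716$)
$L = \frac{1220909}{4321390}$ ($L = \frac{-1155991 + 2376900}{4320674 + 716} = \frac{1220909}{4321390} \approx 0.28253$)
$- L = \left(-1\right) \frac{1220909}{4321390} = - \frac{1220909}{4321390}$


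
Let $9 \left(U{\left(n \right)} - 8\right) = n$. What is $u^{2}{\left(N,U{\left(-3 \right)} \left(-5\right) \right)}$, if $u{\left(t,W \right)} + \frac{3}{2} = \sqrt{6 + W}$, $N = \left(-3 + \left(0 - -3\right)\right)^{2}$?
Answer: $- \frac{361}{12} - i \sqrt{291} \approx -30.083 - 17.059 i$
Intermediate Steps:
$U{\left(n \right)} = 8 + \frac{n}{9}$
$N = 0$ ($N = \left(-3 + \left(0 + 3\right)\right)^{2} = \left(-3 + 3\right)^{2} = 0^{2} = 0$)
$u{\left(t,W \right)} = - \frac{3}{2} + \sqrt{6 + W}$
$u^{2}{\left(N,U{\left(-3 \right)} \left(-5\right) \right)} = \left(- \frac{3}{2} + \sqrt{6 + \left(8 + \frac{1}{9} \left(-3\right)\right) \left(-5\right)}\right)^{2} = \left(- \frac{3}{2} + \sqrt{6 + \left(8 - \frac{1}{3}\right) \left(-5\right)}\right)^{2} = \left(- \frac{3}{2} + \sqrt{6 + \frac{23}{3} \left(-5\right)}\right)^{2} = \left(- \frac{3}{2} + \sqrt{6 - \frac{115}{3}}\right)^{2} = \left(- \frac{3}{2} + \sqrt{- \frac{97}{3}}\right)^{2} = \left(- \frac{3}{2} + \frac{i \sqrt{291}}{3}\right)^{2}$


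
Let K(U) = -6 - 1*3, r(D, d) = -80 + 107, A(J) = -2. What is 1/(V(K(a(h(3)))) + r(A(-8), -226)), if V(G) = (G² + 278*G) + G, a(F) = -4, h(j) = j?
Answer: -1/2403 ≈ -0.00041615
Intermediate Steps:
r(D, d) = 27
K(U) = -9 (K(U) = -6 - 3 = -9)
V(G) = G² + 279*G
1/(V(K(a(h(3)))) + r(A(-8), -226)) = 1/(-9*(279 - 9) + 27) = 1/(-9*270 + 27) = 1/(-2430 + 27) = 1/(-2403) = -1/2403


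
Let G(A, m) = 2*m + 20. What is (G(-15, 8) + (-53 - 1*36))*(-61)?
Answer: 3233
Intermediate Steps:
G(A, m) = 20 + 2*m
(G(-15, 8) + (-53 - 1*36))*(-61) = ((20 + 2*8) + (-53 - 1*36))*(-61) = ((20 + 16) + (-53 - 36))*(-61) = (36 - 89)*(-61) = -53*(-61) = 3233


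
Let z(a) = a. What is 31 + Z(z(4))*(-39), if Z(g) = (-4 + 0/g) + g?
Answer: 31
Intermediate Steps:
Z(g) = -4 + g (Z(g) = (-4 + 0) + g = -4 + g)
31 + Z(z(4))*(-39) = 31 + (-4 + 4)*(-39) = 31 + 0*(-39) = 31 + 0 = 31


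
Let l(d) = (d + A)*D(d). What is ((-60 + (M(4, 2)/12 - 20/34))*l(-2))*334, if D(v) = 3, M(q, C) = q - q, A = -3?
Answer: 5160300/17 ≈ 3.0355e+5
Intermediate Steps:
M(q, C) = 0
l(d) = -9 + 3*d (l(d) = (d - 3)*3 = (-3 + d)*3 = -9 + 3*d)
((-60 + (M(4, 2)/12 - 20/34))*l(-2))*334 = ((-60 + (0/12 - 20/34))*(-9 + 3*(-2)))*334 = ((-60 + (0*(1/12) - 20*1/34))*(-9 - 6))*334 = ((-60 + (0 - 10/17))*(-15))*334 = ((-60 - 10/17)*(-15))*334 = -1030/17*(-15)*334 = (15450/17)*334 = 5160300/17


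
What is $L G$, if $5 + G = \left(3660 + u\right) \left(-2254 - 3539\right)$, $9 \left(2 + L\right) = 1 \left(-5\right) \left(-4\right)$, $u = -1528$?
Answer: $- \frac{24701362}{9} \approx -2.7446 \cdot 10^{6}$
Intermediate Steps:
$L = \frac{2}{9}$ ($L = -2 + \frac{1 \left(-5\right) \left(-4\right)}{9} = -2 + \frac{\left(-5\right) \left(-4\right)}{9} = -2 + \frac{1}{9} \cdot 20 = -2 + \frac{20}{9} = \frac{2}{9} \approx 0.22222$)
$G = -12350681$ ($G = -5 + \left(3660 - 1528\right) \left(-2254 - 3539\right) = -5 + 2132 \left(-5793\right) = -5 - 12350676 = -12350681$)
$L G = \frac{2}{9} \left(-12350681\right) = - \frac{24701362}{9}$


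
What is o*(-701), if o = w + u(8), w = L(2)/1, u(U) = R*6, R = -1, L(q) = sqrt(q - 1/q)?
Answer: 4206 - 701*sqrt(6)/2 ≈ 3347.5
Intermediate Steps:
u(U) = -6 (u(U) = -1*6 = -6)
w = sqrt(6)/2 (w = sqrt(2 - 1/2)/1 = sqrt(2 - 1*1/2)*1 = sqrt(2 - 1/2)*1 = sqrt(3/2)*1 = (sqrt(6)/2)*1 = sqrt(6)/2 ≈ 1.2247)
o = -6 + sqrt(6)/2 (o = sqrt(6)/2 - 6 = -6 + sqrt(6)/2 ≈ -4.7753)
o*(-701) = (-6 + sqrt(6)/2)*(-701) = 4206 - 701*sqrt(6)/2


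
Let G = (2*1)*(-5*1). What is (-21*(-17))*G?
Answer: -3570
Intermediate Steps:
G = -10 (G = 2*(-5) = -10)
(-21*(-17))*G = -21*(-17)*(-10) = 357*(-10) = -3570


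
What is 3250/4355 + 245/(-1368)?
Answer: 51985/91656 ≈ 0.56717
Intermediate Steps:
3250/4355 + 245/(-1368) = 3250*(1/4355) + 245*(-1/1368) = 50/67 - 245/1368 = 51985/91656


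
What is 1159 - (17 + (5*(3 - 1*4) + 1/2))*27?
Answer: 1643/2 ≈ 821.50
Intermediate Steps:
1159 - (17 + (5*(3 - 1*4) + 1/2))*27 = 1159 - (17 + (5*(3 - 4) + 1/2))*27 = 1159 - (17 + (5*(-1) + 1/2))*27 = 1159 - (17 + (-5 + 1/2))*27 = 1159 - (17 - 9/2)*27 = 1159 - 25*27/2 = 1159 - 1*675/2 = 1159 - 675/2 = 1643/2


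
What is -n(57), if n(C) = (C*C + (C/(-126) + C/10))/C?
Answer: -17984/315 ≈ -57.092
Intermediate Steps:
n(C) = (C² + 29*C/315)/C (n(C) = (C² + (C*(-1/126) + C*(⅒)))/C = (C² + (-C/126 + C/10))/C = (C² + 29*C/315)/C)
-n(57) = -(29/315 + 57) = -1*17984/315 = -17984/315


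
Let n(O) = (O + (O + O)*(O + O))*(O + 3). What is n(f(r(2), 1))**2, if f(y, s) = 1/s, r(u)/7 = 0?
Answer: 400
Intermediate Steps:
r(u) = 0 (r(u) = 7*0 = 0)
n(O) = (3 + O)*(O + 4*O**2) (n(O) = (O + (2*O)*(2*O))*(3 + O) = (O + 4*O**2)*(3 + O) = (3 + O)*(O + 4*O**2))
n(f(r(2), 1))**2 = ((3 + 4*(1/1)**2 + 13/1)/1)**2 = (1*(3 + 4*1**2 + 13*1))**2 = (1*(3 + 4*1 + 13))**2 = (1*(3 + 4 + 13))**2 = (1*20)**2 = 20**2 = 400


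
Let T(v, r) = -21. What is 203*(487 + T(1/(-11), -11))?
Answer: 94598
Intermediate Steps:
203*(487 + T(1/(-11), -11)) = 203*(487 - 21) = 203*466 = 94598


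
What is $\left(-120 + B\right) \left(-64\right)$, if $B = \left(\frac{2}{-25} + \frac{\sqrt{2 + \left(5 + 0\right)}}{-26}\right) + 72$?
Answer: $\frac{76928}{25} + \frac{32 \sqrt{7}}{13} \approx 3083.6$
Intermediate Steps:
$B = \frac{1798}{25} - \frac{\sqrt{7}}{26}$ ($B = \left(2 \left(- \frac{1}{25}\right) + \sqrt{2 + 5} \left(- \frac{1}{26}\right)\right) + 72 = \left(- \frac{2}{25} + \sqrt{7} \left(- \frac{1}{26}\right)\right) + 72 = \left(- \frac{2}{25} - \frac{\sqrt{7}}{26}\right) + 72 = \frac{1798}{25} - \frac{\sqrt{7}}{26} \approx 71.818$)
$\left(-120 + B\right) \left(-64\right) = \left(-120 + \left(\frac{1798}{25} - \frac{\sqrt{7}}{26}\right)\right) \left(-64\right) = \left(- \frac{1202}{25} - \frac{\sqrt{7}}{26}\right) \left(-64\right) = \frac{76928}{25} + \frac{32 \sqrt{7}}{13}$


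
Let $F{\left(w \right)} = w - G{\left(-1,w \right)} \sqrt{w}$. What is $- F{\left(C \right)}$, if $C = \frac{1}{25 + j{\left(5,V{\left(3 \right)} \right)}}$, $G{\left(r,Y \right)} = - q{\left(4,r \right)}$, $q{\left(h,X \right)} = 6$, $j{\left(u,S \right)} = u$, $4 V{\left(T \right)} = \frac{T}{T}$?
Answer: $- \frac{1}{30} - \frac{\sqrt{30}}{5} \approx -1.1288$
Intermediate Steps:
$V{\left(T \right)} = \frac{1}{4}$ ($V{\left(T \right)} = \frac{T \frac{1}{T}}{4} = \frac{1}{4} \cdot 1 = \frac{1}{4}$)
$G{\left(r,Y \right)} = -6$ ($G{\left(r,Y \right)} = \left(-1\right) 6 = -6$)
$C = \frac{1}{30}$ ($C = \frac{1}{25 + 5} = \frac{1}{30} \approx 0.033333$)
$F{\left(w \right)} = w + 6 \sqrt{w}$ ($F{\left(w \right)} = w - - 6 \sqrt{w} = w + 6 \sqrt{w}$)
$- F{\left(C \right)} = - (\frac{1}{30} + \frac{6}{\sqrt{30}}) = - (\frac{1}{30} + 6 \frac{\sqrt{30}}{30}) = - (\frac{1}{30} + \frac{\sqrt{30}}{5}) = - \frac{1}{30} - \frac{\sqrt{30}}{5}$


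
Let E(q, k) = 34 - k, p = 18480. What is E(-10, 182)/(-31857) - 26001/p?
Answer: -1062521/757680 ≈ -1.4023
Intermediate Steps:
E(-10, 182)/(-31857) - 26001/p = (34 - 1*182)/(-31857) - 26001/18480 = (34 - 182)*(-1/31857) - 26001*1/18480 = -148*(-1/31857) - 8667/6160 = 4/861 - 8667/6160 = -1062521/757680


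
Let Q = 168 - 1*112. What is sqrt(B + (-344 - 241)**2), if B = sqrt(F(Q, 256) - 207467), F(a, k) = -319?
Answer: sqrt(342225 + I*sqrt(207786)) ≈ 585.0 + 0.39*I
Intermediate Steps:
Q = 56 (Q = 168 - 112 = 56)
B = I*sqrt(207786) (B = sqrt(-319 - 207467) = sqrt(-207786) = I*sqrt(207786) ≈ 455.84*I)
sqrt(B + (-344 - 241)**2) = sqrt(I*sqrt(207786) + (-344 - 241)**2) = sqrt(I*sqrt(207786) + (-585)**2) = sqrt(I*sqrt(207786) + 342225) = sqrt(342225 + I*sqrt(207786))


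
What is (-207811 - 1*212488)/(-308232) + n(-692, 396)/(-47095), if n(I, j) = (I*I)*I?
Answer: 102159830227421/14516186040 ≈ 7037.6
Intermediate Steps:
n(I, j) = I**3 (n(I, j) = I**2*I = I**3)
(-207811 - 1*212488)/(-308232) + n(-692, 396)/(-47095) = (-207811 - 1*212488)/(-308232) + (-692)**3/(-47095) = (-207811 - 212488)*(-1/308232) - 331373888*(-1/47095) = -420299*(-1/308232) + 331373888/47095 = 420299/308232 + 331373888/47095 = 102159830227421/14516186040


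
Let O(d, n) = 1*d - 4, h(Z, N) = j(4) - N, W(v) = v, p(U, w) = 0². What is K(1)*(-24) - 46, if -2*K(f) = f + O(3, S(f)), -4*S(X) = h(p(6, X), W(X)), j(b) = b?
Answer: -46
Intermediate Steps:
p(U, w) = 0
h(Z, N) = 4 - N
S(X) = -1 + X/4 (S(X) = -(4 - X)/4 = -1 + X/4)
O(d, n) = -4 + d (O(d, n) = d - 4 = -4 + d)
K(f) = ½ - f/2 (K(f) = -(f + (-4 + 3))/2 = -(f - 1)/2 = -(-1 + f)/2 = ½ - f/2)
K(1)*(-24) - 46 = (½ - ½*1)*(-24) - 46 = (½ - ½)*(-24) - 46 = 0*(-24) - 46 = 0 - 46 = -46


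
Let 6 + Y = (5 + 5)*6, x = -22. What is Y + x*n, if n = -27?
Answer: 648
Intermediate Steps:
Y = 54 (Y = -6 + (5 + 5)*6 = -6 + 10*6 = -6 + 60 = 54)
Y + x*n = 54 - 22*(-27) = 54 + 594 = 648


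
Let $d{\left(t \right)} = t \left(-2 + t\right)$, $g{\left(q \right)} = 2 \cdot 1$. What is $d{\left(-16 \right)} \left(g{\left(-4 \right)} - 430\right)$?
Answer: $-123264$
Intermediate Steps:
$g{\left(q \right)} = 2$
$d{\left(-16 \right)} \left(g{\left(-4 \right)} - 430\right) = - 16 \left(-2 - 16\right) \left(2 - 430\right) = \left(-16\right) \left(-18\right) \left(-428\right) = 288 \left(-428\right) = -123264$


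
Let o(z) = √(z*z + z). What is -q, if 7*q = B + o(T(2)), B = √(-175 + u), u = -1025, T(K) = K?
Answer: -√6/7 - 20*I*√3/7 ≈ -0.34993 - 4.9487*I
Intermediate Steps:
o(z) = √(z + z²) (o(z) = √(z² + z) = √(z + z²))
B = 20*I*√3 (B = √(-175 - 1025) = √(-1200) = 20*I*√3 ≈ 34.641*I)
q = √6/7 + 20*I*√3/7 (q = (20*I*√3 + √(2*(1 + 2)))/7 = (20*I*√3 + √(2*3))/7 = (20*I*√3 + √6)/7 = (√6 + 20*I*√3)/7 = √6/7 + 20*I*√3/7 ≈ 0.34993 + 4.9487*I)
-q = -(√6/7 + 20*I*√3/7) = -√6/7 - 20*I*√3/7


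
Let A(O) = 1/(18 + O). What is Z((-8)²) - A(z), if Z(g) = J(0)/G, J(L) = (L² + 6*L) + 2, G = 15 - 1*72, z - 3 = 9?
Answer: -13/190 ≈ -0.068421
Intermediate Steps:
z = 12 (z = 3 + 9 = 12)
G = -57 (G = 15 - 72 = -57)
J(L) = 2 + L² + 6*L
Z(g) = -2/57 (Z(g) = (2 + 0² + 6*0)/(-57) = (2 + 0 + 0)*(-1/57) = 2*(-1/57) = -2/57)
Z((-8)²) - A(z) = -2/57 - 1/(18 + 12) = -2/57 - 1/30 = -13/190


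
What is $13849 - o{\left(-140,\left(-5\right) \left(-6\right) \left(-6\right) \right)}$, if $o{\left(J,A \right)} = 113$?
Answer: $13736$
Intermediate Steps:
$13849 - o{\left(-140,\left(-5\right) \left(-6\right) \left(-6\right) \right)} = 13849 - 113 = 13736$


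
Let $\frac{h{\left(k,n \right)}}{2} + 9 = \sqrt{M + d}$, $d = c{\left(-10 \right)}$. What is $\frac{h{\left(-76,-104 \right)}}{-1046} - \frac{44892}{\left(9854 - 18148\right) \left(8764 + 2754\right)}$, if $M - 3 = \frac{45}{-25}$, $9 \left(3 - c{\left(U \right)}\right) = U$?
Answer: $\frac{7614234}{430709851} - \frac{\sqrt{1195}}{7845} \approx 0.013272$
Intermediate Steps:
$c{\left(U \right)} = 3 - \frac{U}{9}$
$d = \frac{37}{9}$ ($d = 3 - - \frac{10}{9} = 3 + \frac{10}{9} = \frac{37}{9} \approx 4.1111$)
$M = \frac{6}{5}$ ($M = 3 + \frac{45}{-25} = 3 + 45 \left(- \frac{1}{25}\right) = 3 - \frac{9}{5} = \frac{6}{5} \approx 1.2$)
$h{\left(k,n \right)} = -18 + \frac{2 \sqrt{1195}}{15}$ ($h{\left(k,n \right)} = -18 + 2 \sqrt{\frac{6}{5} + \frac{37}{9}} = -18 + 2 \sqrt{\frac{239}{45}} = -18 + 2 \frac{\sqrt{1195}}{15} = -18 + \frac{2 \sqrt{1195}}{15}$)
$\frac{h{\left(-76,-104 \right)}}{-1046} - \frac{44892}{\left(9854 - 18148\right) \left(8764 + 2754\right)} = \frac{-18 + \frac{2 \sqrt{1195}}{15}}{-1046} - \frac{44892}{\left(9854 - 18148\right) \left(8764 + 2754\right)} = \left(-18 + \frac{2 \sqrt{1195}}{15}\right) \left(- \frac{1}{1046}\right) - \frac{44892}{\left(-8294\right) 11518} = \left(\frac{9}{523} - \frac{\sqrt{1195}}{7845}\right) - \frac{44892}{-95530292} = \left(\frac{9}{523} - \frac{\sqrt{1195}}{7845}\right) - - \frac{387}{823537} = \left(\frac{9}{523} - \frac{\sqrt{1195}}{7845}\right) + \frac{387}{823537} = \frac{7614234}{430709851} - \frac{\sqrt{1195}}{7845}$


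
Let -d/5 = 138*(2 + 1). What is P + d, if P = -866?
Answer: -2936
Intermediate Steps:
d = -2070 (d = -690*(2 + 1) = -690*3 = -5*414 = -2070)
P + d = -866 - 2070 = -2936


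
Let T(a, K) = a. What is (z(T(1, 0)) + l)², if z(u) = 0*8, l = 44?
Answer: 1936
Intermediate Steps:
z(u) = 0
(z(T(1, 0)) + l)² = (0 + 44)² = 44² = 1936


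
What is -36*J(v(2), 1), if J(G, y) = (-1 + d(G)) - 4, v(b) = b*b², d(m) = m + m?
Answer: -396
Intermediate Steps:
d(m) = 2*m
v(b) = b³
J(G, y) = -5 + 2*G (J(G, y) = (-1 + 2*G) - 4 = -5 + 2*G)
-36*J(v(2), 1) = -36*(-5 + 2*2³) = -36*(-5 + 2*8) = -36*(-5 + 16) = -36*11 = -396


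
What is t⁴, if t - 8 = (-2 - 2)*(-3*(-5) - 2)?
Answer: 3748096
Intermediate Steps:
t = -44 (t = 8 + (-2 - 2)*(-3*(-5) - 2) = 8 - 4*(15 - 2) = 8 - 4*13 = 8 - 52 = -44)
t⁴ = (-44)⁴ = 3748096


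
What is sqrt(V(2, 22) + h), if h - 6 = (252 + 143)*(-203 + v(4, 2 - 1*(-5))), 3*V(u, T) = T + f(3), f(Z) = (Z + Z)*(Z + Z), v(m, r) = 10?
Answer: I*sqrt(685887)/3 ≈ 276.06*I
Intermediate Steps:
f(Z) = 4*Z**2 (f(Z) = (2*Z)*(2*Z) = 4*Z**2)
V(u, T) = 12 + T/3 (V(u, T) = (T + 4*3**2)/3 = (T + 4*9)/3 = (T + 36)/3 = (36 + T)/3 = 12 + T/3)
h = -76229 (h = 6 + (252 + 143)*(-203 + 10) = 6 + 395*(-193) = 6 - 76235 = -76229)
sqrt(V(2, 22) + h) = sqrt((12 + (1/3)*22) - 76229) = sqrt((12 + 22/3) - 76229) = sqrt(58/3 - 76229) = sqrt(-228629/3) = I*sqrt(685887)/3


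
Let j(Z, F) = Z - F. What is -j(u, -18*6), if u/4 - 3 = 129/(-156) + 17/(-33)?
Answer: -49177/429 ≈ -114.63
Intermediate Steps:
u = 2845/429 (u = 12 + 4*(129/(-156) + 17/(-33)) = 12 + 4*(129*(-1/156) + 17*(-1/33)) = 12 + 4*(-43/52 - 17/33) = 12 + 4*(-2303/1716) = 12 - 2303/429 = 2845/429 ≈ 6.6317)
-j(u, -18*6) = -(2845/429 - (-18)*6) = -(2845/429 - 1*(-108)) = -(2845/429 + 108) = -1*49177/429 = -49177/429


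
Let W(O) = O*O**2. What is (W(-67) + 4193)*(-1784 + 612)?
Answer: 347580040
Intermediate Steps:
W(O) = O**3
(W(-67) + 4193)*(-1784 + 612) = ((-67)**3 + 4193)*(-1784 + 612) = (-300763 + 4193)*(-1172) = -296570*(-1172) = 347580040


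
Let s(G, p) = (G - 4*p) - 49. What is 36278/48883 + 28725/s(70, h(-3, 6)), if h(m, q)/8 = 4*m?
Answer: 94590451/1319841 ≈ 71.668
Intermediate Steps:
h(m, q) = 32*m (h(m, q) = 8*(4*m) = 32*m)
s(G, p) = -49 + G - 4*p
36278/48883 + 28725/s(70, h(-3, 6)) = 36278/48883 + 28725/(-49 + 70 - 128*(-3)) = 36278*(1/48883) + 28725/(-49 + 70 - 4*(-96)) = 36278/48883 + 28725/(-49 + 70 + 384) = 36278/48883 + 28725/405 = 36278/48883 + 28725*(1/405) = 36278/48883 + 1915/27 = 94590451/1319841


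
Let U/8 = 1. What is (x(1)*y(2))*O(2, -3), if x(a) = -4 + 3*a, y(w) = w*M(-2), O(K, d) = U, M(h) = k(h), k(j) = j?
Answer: 32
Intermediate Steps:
M(h) = h
U = 8 (U = 8*1 = 8)
O(K, d) = 8
y(w) = -2*w (y(w) = w*(-2) = -2*w)
(x(1)*y(2))*O(2, -3) = ((-4 + 3*1)*(-2*2))*8 = ((-4 + 3)*(-4))*8 = -1*(-4)*8 = 4*8 = 32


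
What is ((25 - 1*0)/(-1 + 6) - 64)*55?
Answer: -3245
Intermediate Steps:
((25 - 1*0)/(-1 + 6) - 64)*55 = ((25 + 0)/5 - 64)*55 = ((1/5)*25 - 64)*55 = (5 - 64)*55 = -59*55 = -3245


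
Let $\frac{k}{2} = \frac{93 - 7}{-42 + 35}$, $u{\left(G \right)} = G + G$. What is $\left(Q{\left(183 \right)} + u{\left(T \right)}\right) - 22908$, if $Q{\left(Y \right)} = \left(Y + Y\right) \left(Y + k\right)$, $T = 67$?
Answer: $\frac{246476}{7} \approx 35211.0$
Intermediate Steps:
$u{\left(G \right)} = 2 G$
$k = - \frac{172}{7}$ ($k = 2 \frac{93 - 7}{-42 + 35} = 2 \frac{86}{-7} = 2 \cdot 86 \left(- \frac{1}{7}\right) = 2 \left(- \frac{86}{7}\right) = - \frac{172}{7} \approx -24.571$)
$Q{\left(Y \right)} = 2 Y \left(- \frac{172}{7} + Y\right)$ ($Q{\left(Y \right)} = \left(Y + Y\right) \left(Y - \frac{172}{7}\right) = 2 Y \left(- \frac{172}{7} + Y\right)$)
$\left(Q{\left(183 \right)} + u{\left(T \right)}\right) - 22908 = \left(\frac{2}{7} \cdot 183 \left(-172 + 7 \cdot 183\right) + 2 \cdot 67\right) - 22908 = \left(\frac{2}{7} \cdot 183 \left(-172 + 1281\right) + 134\right) - 22908 = \left(\frac{2}{7} \cdot 183 \cdot 1109 + 134\right) - 22908 = \left(\frac{405894}{7} + 134\right) - 22908 = \frac{406832}{7} - 22908 = \frac{246476}{7}$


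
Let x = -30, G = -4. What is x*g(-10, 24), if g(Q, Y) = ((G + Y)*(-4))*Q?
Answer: -24000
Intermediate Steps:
g(Q, Y) = Q*(16 - 4*Y) (g(Q, Y) = ((-4 + Y)*(-4))*Q = (16 - 4*Y)*Q = Q*(16 - 4*Y))
x*g(-10, 24) = -120*(-10)*(4 - 1*24) = -120*(-10)*(4 - 24) = -120*(-10)*(-20) = -30*800 = -24000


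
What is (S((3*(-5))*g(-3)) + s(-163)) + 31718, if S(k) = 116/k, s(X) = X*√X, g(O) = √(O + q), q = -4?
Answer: 31718 - 163*I*√163 + 116*I*√7/105 ≈ 31718.0 - 2078.1*I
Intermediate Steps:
g(O) = √(-4 + O) (g(O) = √(O - 4) = √(-4 + O))
s(X) = X^(3/2)
(S((3*(-5))*g(-3)) + s(-163)) + 31718 = (116/(((3*(-5))*√(-4 - 3))) + (-163)^(3/2)) + 31718 = (116/((-15*I*√7)) - 163*I*√163) + 31718 = (116*(I*√7/105) - 163*I*√163) + 31718 = (116*I*√7/105 - 163*I*√163) + 31718 = (-163*I*√163 + 116*I*√7/105) + 31718 = 31718 - 163*I*√163 + 116*I*√7/105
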